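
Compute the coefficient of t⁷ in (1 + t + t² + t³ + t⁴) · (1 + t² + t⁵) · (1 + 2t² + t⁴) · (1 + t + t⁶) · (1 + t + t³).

43

(1 + t + t² + t³ + t⁴) has coefficients 1,1,1,1,1 for degrees 0…4.
(1 + t² + t⁵) has coefficients 1,0,1,0,0,1,0,0 for degrees 0…7.
Multiplying by (1 + 2t² + t⁴) gives running coefficients 1,0,3,0,3,1,1,2 for degrees 0…7.
Multiplying by (1 + t + t⁶) gives running coefficients 1,1,3,3,3,4,3,3 for degrees 0…7.
Finally multiplying by (1 + t + t³), the product of all factors after the first has coefficients 1,2,4,7,7,10,10,9 for degrees 0…7.
[t⁷] = 1·9 + 1·10 + 1·10 + 1·7 + 1·7 = 43.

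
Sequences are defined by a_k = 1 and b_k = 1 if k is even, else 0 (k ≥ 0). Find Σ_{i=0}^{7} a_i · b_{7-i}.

4

This is [x^7] in the product of the two ordinary generating functions.
Σ = 1·0 + 1·1 + 1·0 + 1·1 + 1·0 + 1·1 + 1·0 + 1·1 = 4.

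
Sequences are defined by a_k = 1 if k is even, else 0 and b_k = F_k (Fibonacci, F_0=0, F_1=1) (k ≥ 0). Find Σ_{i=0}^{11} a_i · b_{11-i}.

144

Write out a_i and b_{11-i} for i = 0,…,11 and sum the products.
Σ = 1·89 + 0·55 + 1·34 + 0·21 + 1·13 + 0·8 + 1·5 + 0·3 + 1·2 + 0·1 + 1·1 + 0·0 = 144.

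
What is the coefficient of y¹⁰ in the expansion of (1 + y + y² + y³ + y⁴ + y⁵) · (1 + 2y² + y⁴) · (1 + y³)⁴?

40

(1 + y + y² + y³ + y⁴ + y⁵) has coefficients 1,1,1,1,1,1 for degrees 0…5.
(1 + 2y² + y⁴) has coefficients 1,0,2,0,1,0,0,0,0,0,0 for degrees 0…10.
Finally multiplying by (1 + y³)⁴, the product of all factors after the first has coefficients 1,0,2,4,1,8,6,4,12,4,6 for degrees 0…10.
[y¹⁰] = 1·6 + 1·4 + 1·12 + 1·4 + 1·6 + 1·8 = 40.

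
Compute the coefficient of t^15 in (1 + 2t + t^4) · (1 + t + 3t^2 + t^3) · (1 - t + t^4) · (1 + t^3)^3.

10

(1 + 2t + t^4) has coefficients 1,2,0,0,1 for degrees 0…4.
(1 + t + 3t^2 + t^3) has coefficients 1,1,3,1,0,0,0,0,0,0,0,0,0,0,0,0 for degrees 0…15.
Multiplying by (1 - t + t^4) gives running coefficients 1,0,2,-2,0,1,3,1,0,0,0,0,0,0,0,0 for degrees 0…15.
Finally multiplying by (1 + t^3)^3, the product of all factors after the first has coefficients 1,0,2,1,0,7,0,1,9,4,3,5,7,3,1,3 for degrees 0…15.
[t^15] = 1·3 + 2·1 + 1·5 = 10.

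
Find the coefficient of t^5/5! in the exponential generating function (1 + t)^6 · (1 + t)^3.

15120

The EGF product rule gives c_5 = Σ_{k_1+k_2=5} C(5; k_1,k_2) · ∏ g_i(k_i), where (1+t)^6 gives the falling factorial (6)_k; (1+t)^3 gives the falling factorial (3)_k.
g_1(k) for k = 0…5: 1, 6, 30, 120, 360, 720.
g_2(k) for k = 0…5: 1, 3, 6, 6, 0, 0.
c_5 = Σ_k C(5,k)·g_1(k)·g_2(5−k) = 10·30·6 + 10·120·6 + 5·360·3 + 1·720·1 = 1800 + 7200 + 5400 + 720 = 15120.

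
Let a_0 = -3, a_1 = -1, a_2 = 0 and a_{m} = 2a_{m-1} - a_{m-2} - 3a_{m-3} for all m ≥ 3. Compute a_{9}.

-512

The ordinary generating function has denominator 1 - 2t + t^2 + 3t^3.
Iterating the recurrence: a_0,…,a_{9} = -3, -1, 0, 10, 23, 36, 19, -67, -261, -512.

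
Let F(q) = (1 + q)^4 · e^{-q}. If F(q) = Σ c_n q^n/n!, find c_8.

641

The EGF product rule gives c_8 = Σ_{k_1+k_2=8} C(8; k_1,k_2) · ∏ g_i(k_i), where (1+q)^4 gives the falling factorial (4)_k; e^{-q} gives (-1)^k.
g_1(k) for k = 0…8: 1, 4, 12, 24, 24, 0, 0, 0, 0.
g_2(k) for k = 0…8: 1, -1, 1, -1, 1, -1, 1, -1, 1.
c_8 = Σ_k C(8,k)·g_1(k)·g_2(8−k) = 1·1·1 + 8·4·(-1) + 28·12·1 + 56·24·(-1) + 70·24·1 = 1 − 32 + 336 − 1344 + 1680 = 641.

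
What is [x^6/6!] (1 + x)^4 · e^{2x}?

The EGF product rule gives c_6 = Σ_{k_1+k_2=6} C(6; k_1,k_2) · ∏ g_i(k_i), where (1+x)^4 gives the falling factorial (4)_k; e^{2x} gives (2)^k.
g_1(k) for k = 0…6: 1, 4, 12, 24, 24, 0, 0.
g_2(k) for k = 0…6: 1, 2, 4, 8, 16, 32, 64.
c_6 = Σ_k C(6,k)·g_1(k)·g_2(6−k) = 1·1·64 + 6·4·32 + 15·12·16 + 20·24·8 + 15·24·4 = 64 + 768 + 2880 + 3840 + 1440 = 8992.

8992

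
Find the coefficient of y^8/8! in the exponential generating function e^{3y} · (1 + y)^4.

784161

The EGF product rule gives c_8 = Σ_{k_1+k_2=8} C(8; k_1,k_2) · ∏ g_i(k_i), where e^{3y} gives (3)^k; (1+y)^4 gives the falling factorial (4)_k.
g_1(k) for k = 0…8: 1, 3, 9, 27, 81, 243, 729, 2187, 6561.
g_2(k) for k = 0…8: 1, 4, 12, 24, 24, 0, 0, 0, 0.
c_8 = Σ_k C(8,k)·g_1(k)·g_2(8−k) = 70·81·24 + 56·243·24 + 28·729·12 + 8·2187·4 + 1·6561·1 = 136080 + 326592 + 244944 + 69984 + 6561 = 784161.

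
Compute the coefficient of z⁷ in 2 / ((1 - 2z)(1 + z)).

Partial fractions give a closed form: a_n = (4/3)·2^n + (2/3)·(-1)^n.
At n = 7: a_7 = 170.

170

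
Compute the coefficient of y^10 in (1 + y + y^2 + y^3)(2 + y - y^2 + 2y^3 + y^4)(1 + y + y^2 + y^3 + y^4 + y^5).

(1 + y + y^2 + y^3) has coefficients 1,1,1,1 for degrees 0…3.
(2 + y - y^2 + 2y^3 + y^4) has coefficients 2,1,-1,2,1,0,0,0,0,0,0 for degrees 0…10.
Finally multiplying by (1 + y + y^2 + y^3 + y^4 + y^5), the product of all factors after the first has coefficients 2,3,2,4,5,5,3,2,3,1,0 for degrees 0…10.
[y^10] = 1·0 + 1·1 + 1·3 + 1·2 = 6.

6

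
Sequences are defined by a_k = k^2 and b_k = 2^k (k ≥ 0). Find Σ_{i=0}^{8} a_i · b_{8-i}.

The convolution is the x^8 coefficient of A(x)B(x).
Σ = 0·256 + 1·128 + 4·64 + 9·32 + 16·16 + 25·8 + 36·4 + 49·2 + 64·1 = 1434.

1434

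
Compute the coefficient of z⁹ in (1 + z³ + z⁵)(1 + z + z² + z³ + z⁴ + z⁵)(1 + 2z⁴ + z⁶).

9

(1 + z³ + z⁵) has coefficients 1,0,0,1,0,1 for degrees 0…5.
(1 + z + z² + z³ + z⁴ + z⁵) has coefficients 1,1,1,1,1,1,0,0,0,0 for degrees 0…9.
Finally multiplying by (1 + 2z⁴ + z⁶), the product of all factors after the first has coefficients 1,1,1,1,3,3,3,3,3,3 for degrees 0…9.
[z⁹] = 1·3 + 1·3 + 1·3 = 9.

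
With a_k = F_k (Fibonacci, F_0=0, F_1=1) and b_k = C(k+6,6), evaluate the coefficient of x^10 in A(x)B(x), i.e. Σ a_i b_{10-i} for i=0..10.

20175

The convolution is the x^10 coefficient of A(x)B(x).
Σ = 0·8008 + 1·5005 + 1·3003 + 2·1716 + 3·924 + 5·462 + 8·210 + 13·84 + 21·28 + 34·7 + 55·1 = 20175.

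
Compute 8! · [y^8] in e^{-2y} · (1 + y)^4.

1536

The EGF product rule gives c_8 = Σ_{k_1+k_2=8} C(8; k_1,k_2) · ∏ g_i(k_i), where e^{-2y} gives (-2)^k; (1+y)^4 gives the falling factorial (4)_k.
g_1(k) for k = 0…8: 1, -2, 4, -8, 16, -32, 64, -128, 256.
g_2(k) for k = 0…8: 1, 4, 12, 24, 24, 0, 0, 0, 0.
c_8 = Σ_k C(8,k)·g_1(k)·g_2(8−k) = 70·16·24 + 56·(-32)·24 + 28·64·12 + 8·(-128)·4 + 1·256·1 = 26880 − 43008 + 21504 − 4096 + 256 = 1536.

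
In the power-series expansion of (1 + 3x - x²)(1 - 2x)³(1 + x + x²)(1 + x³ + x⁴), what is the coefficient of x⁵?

(1 + 3x - x²) has coefficients 1,3,-1 for degrees 0…2.
(1 - 2x)³ has coefficients 1,-6,12,-8,0,0 for degrees 0…5.
Multiplying by (1 + x + x²) gives running coefficients 1,-5,7,-2,4,-8 for degrees 0…5.
Finally multiplying by (1 + x³ + x⁴), the product of all factors after the first has coefficients 1,-5,7,-1,0,-6 for degrees 0…5.
[x⁵] = 1·(-6) + 3·0 − 1·(-1) = -5.

-5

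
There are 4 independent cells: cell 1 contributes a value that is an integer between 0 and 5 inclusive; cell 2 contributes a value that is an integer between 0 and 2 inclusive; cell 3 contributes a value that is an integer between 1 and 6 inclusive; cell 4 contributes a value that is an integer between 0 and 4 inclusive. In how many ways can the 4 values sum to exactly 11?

58

The generating function for the choices is (1 + y + y² + y³ + y⁴ + y⁵)·(1 + y + y²)·(y + y² + y³ + y⁴ + y⁵ + y⁶)·(1 + y + y² + y³ + y⁴); the count is [y¹¹].
(1 + y + y² + y³ + y⁴ + y⁵) has coefficients 1,1,1,1,1,1 for degrees 0…5.
(1 + y + y²) has coefficients 1,1,1,0,0,0,0,0,0,0,0,0 for degrees 0…11.
Multiplying by (y + y² + y³ + y⁴ + y⁵ + y⁶) gives running coefficients 0,1,2,3,3,3,3,2,1,0,0,0 for degrees 0…11.
Finally multiplying by (1 + y + y² + y³ + y⁴), the product of all factors after the first has coefficients 0,1,3,6,9,12,14,14,12,9,6,3 for degrees 0…11.
[y¹¹] = 1·3 + 1·6 + 1·9 + 1·12 + 1·14 + 1·14 = 58.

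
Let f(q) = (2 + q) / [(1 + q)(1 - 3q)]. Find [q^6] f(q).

1276

Partial fractions give a closed form: a_n = (1/4)·(-1)^n + (7/4)·3^n.
At n = 6: a_6 = 1276.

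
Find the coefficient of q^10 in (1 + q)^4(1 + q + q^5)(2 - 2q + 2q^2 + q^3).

12

(1 + q)^4 has coefficients 1,4,6,4,1 for degrees 0…4.
(1 + q + q^5) has coefficients 1,1,0,0,0,1,0,0,0,0,0 for degrees 0…10.
Finally multiplying by (2 - 2q + 2q^2 + q^3), the product of all factors after the first has coefficients 2,0,0,3,1,2,-2,2,1,0,0 for degrees 0…10.
[q^10] = 1·0 + 4·0 + 6·1 + 4·2 + 1·(-2) = 12.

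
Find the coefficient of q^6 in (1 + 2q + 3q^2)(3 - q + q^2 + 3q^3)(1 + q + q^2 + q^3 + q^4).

(1 + 2q + 3q^2) has coefficients 1,2,3 for degrees 0…2.
(3 - q + q^2 + 3q^3) has coefficients 3,-1,1,3,0,0,0 for degrees 0…6.
Finally multiplying by (1 + q + q^2 + q^3 + q^4), the product of all factors after the first has coefficients 3,2,3,6,6,3,4 for degrees 0…6.
[q^6] = 1·4 + 2·3 + 3·6 = 28.

28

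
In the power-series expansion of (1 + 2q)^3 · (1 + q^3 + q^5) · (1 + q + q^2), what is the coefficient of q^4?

(1 + 2q)^3 has coefficients 1,6,12,8 for degrees 0…3.
(1 + q^3 + q^5) has coefficients 1,0,0,1,0 for degrees 0…4.
Finally multiplying by (1 + q + q^2), the product of all factors after the first has coefficients 1,1,1,1,1 for degrees 0…4.
[q^4] = 1·1 + 6·1 + 12·1 + 8·1 = 27.

27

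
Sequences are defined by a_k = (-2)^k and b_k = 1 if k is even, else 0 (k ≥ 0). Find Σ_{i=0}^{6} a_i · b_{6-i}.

85

The convolution is the x^6 coefficient of A(x)B(x).
Σ = 1·1 − 2·0 + 4·1 − 8·0 + 16·1 − 32·0 + 64·1 = 85.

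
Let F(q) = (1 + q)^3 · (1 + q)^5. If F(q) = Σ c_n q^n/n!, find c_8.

The EGF product rule gives c_8 = Σ_{k_1+k_2=8} C(8; k_1,k_2) · ∏ g_i(k_i), where (1+q)^3 gives the falling factorial (3)_k; (1+q)^5 gives the falling factorial (5)_k.
g_1(k) for k = 0…8: 1, 3, 6, 6, 0, 0, 0, 0, 0.
g_2(k) for k = 0…8: 1, 5, 20, 60, 120, 120, 0, 0, 0.
c_8 = Σ_k C(8,k)·g_1(k)·g_2(8−k) = 56·6·120 = 40320.

40320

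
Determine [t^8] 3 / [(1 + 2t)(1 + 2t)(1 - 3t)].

10035

The denominator gives the recurrence a_n = −a_(n−1) + 8a_(n−2) + 12a_(n−3) for n ≥ 3; the numerator fixes a_0 = 3, a_1 = -3, a_2 = 27.
Iterating: 3, -3, 27, -15, 195, 9, 1371, 1041, 10035, so a_8 = 10035.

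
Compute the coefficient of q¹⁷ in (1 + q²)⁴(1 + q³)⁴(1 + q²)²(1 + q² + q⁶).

(1 + q²)⁴ has coefficients 1,0,4,0,6,0,4,0,1 for degrees 0…8.
(1 + q³)⁴ has coefficients 1,0,0,4,0,0,6,0,0,4,0,0,1,0,0,0,0,0 for degrees 0…17.
Multiplying by (1 + q²)² gives running coefficients 1,0,2,4,1,8,6,4,12,4,6,8,1,4,2,0,1,0 for degrees 0…17.
Finally multiplying by (1 + q² + q⁶), the product of all factors after the first has coefficients 1,0,3,4,3,12,8,12,20,12,19,20,13,16,15,8,9,8 for degrees 0…17.
[q¹⁷] = 1·8 + 4·8 + 6·16 + 4·20 + 1·12 = 228.

228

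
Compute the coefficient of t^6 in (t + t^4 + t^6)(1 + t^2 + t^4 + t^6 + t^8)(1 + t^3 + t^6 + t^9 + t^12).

(t + t^4 + t^6) has coefficients 0,1,0,0,1,0,1 for degrees 0…6.
(1 + t^2 + t^4 + t^6 + t^8) has coefficients 1,0,1,0,1,0,1 for degrees 0…6.
Finally multiplying by (1 + t^3 + t^6 + t^9 + t^12), the product of all factors after the first has coefficients 1,0,1,1,1,1,2 for degrees 0…6.
[t^6] = 1·1 + 1·1 + 1·1 = 3.

3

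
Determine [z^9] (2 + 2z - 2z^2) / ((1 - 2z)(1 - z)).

The denominator gives the recurrence a_n = 3a_(n−1) − 2a_(n−2) for n ≥ 3; the numerator fixes a_0 = 2, a_1 = 8, a_2 = 18.
Iterating: 2, 8, 18, 38, 78, 158, 318, 638, 1278, 2558, so a_9 = 2558.

2558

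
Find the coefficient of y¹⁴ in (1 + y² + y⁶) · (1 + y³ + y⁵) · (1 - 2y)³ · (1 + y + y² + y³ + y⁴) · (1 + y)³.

(1 + y² + y⁶) has coefficients 1,0,1,0,0,0,1 for degrees 0…6.
(1 + y³ + y⁵) has coefficients 1,0,0,1,0,1,0,0,0,0,0,0,0,0,0 for degrees 0…14.
Multiplying by (1 - 2y)³ gives running coefficients 1,-6,12,-7,-6,13,-14,12,-8,0,0,0,0,0,0 for degrees 0…14.
Multiplying by (1 + y + y² + y³ + y⁴) gives running coefficients 1,-5,7,0,-6,6,-2,-2,-3,3,-10,4,-8,0,0 for degrees 0…14.
Finally multiplying by (1 + y)³, the product of all factors after the first has coefficients 1,-2,-5,7,10,-5,-2,4,-9,-14,-12,-20,-23,-22,-20 for degrees 0…14.
[y¹⁴] = 1·(-20) + 1·(-23) + 1·(-9) = -52.

-52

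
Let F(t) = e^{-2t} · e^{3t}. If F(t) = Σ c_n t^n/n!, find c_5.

1

The EGF product rule gives c_5 = Σ_{k_1+k_2=5} C(5; k_1,k_2) · ∏ g_i(k_i), where e^{-2t} gives (-2)^k; e^{3t} gives (3)^k.
g_1(k) for k = 0…5: 1, -2, 4, -8, 16, -32.
g_2(k) for k = 0…5: 1, 3, 9, 27, 81, 243.
c_5 = Σ_k C(5,k)·g_1(k)·g_2(5−k) = 1·1·243 + 5·(-2)·81 + 10·4·27 + 10·(-8)·9 + 5·16·3 + 1·(-32)·1 = 243 − 810 + 1080 − 720 + 240 − 32 = 1.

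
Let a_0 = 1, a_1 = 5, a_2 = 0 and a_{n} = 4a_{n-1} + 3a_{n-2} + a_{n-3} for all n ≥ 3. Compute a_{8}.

33349

The ordinary generating function has denominator 1 - 4t - 3t^2 - t^3.
Iterating the recurrence: a_0,…,a_{8} = 1, 5, 0, 16, 69, 324, 1519, 7117, 33349.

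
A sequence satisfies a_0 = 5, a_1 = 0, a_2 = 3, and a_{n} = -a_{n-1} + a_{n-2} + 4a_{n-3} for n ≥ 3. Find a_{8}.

207

The ordinary generating function has denominator 1 + x - x^2 - 4x^3.
Iterating the recurrence: a_0,…,a_{8} = 5, 0, 3, 17, -14, 43, 11, -24, 207.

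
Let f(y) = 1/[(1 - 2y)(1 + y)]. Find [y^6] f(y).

43

The denominator gives the recurrence a_n = a_(n−1) + 2a_(n−2) for n ≥ 2; the numerator fixes a_0 = 1, a_1 = 1.
Iterating: 1, 1, 3, 5, 11, 21, 43, so a_6 = 43.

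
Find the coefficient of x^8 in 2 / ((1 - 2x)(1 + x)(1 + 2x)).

Partial fractions give a closed form: a_n = (2/3)·2^n + (-2/3)·(-1)^n + (2)·(-2)^n.
At n = 8: a_8 = 682.

682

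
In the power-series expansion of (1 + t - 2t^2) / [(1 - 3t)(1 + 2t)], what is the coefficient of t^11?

The denominator gives the recurrence a_n = a_(n−1) + 6a_(n−2) for n ≥ 3; the numerator fixes a_0 = 1, a_1 = 2, a_2 = 6.
Iterating: 1, 2, 6, 18, 54, 162, 486, 1458, 4374, 13122, 39366, 118098, so a_11 = 118098.

118098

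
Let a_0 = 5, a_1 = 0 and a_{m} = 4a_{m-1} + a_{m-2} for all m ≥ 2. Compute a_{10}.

The ordinary generating function has denominator 1 - 4x - x^2.
Iterating the recurrence: a_0,…,a_{10} = 5, 0, 5, 20, 85, 360, 1525, 6460, 27365, 115920, 491045.

491045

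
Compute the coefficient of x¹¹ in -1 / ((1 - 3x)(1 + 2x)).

-105469

Partial fractions give a closed form: a_n = (-3/5)·3^n + (-2/5)·(-2)^n.
At n = 11: a_11 = -105469.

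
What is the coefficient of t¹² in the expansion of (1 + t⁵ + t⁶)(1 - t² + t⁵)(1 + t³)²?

(1 + t⁵ + t⁶) has coefficients 1,0,0,0,0,1,1 for degrees 0…6.
(1 - t² + t⁵) has coefficients 1,0,-1,0,0,1,0,0,0,0,0,0,0 for degrees 0…12.
Finally multiplying by (1 + t³)², the product of all factors after the first has coefficients 1,0,-1,2,0,-1,1,0,1,0,0,1,0 for degrees 0…12.
[t¹²] = 1·0 + 1·0 + 1·1 = 1.

1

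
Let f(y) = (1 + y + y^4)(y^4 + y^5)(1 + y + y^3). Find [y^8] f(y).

3

(1 + y + y^4) has coefficients 1,1,0,0,1 for degrees 0…4.
(y^4 + y^5) has coefficients 0,0,0,0,1,1,0,0,0 for degrees 0…8.
Finally multiplying by (1 + y + y^3), the product of all factors after the first has coefficients 0,0,0,0,1,2,1,1,1 for degrees 0…8.
[y^8] = 1·1 + 1·1 + 1·1 = 3.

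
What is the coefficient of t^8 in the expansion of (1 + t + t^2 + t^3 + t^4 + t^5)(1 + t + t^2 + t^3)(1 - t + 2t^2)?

5

(1 + t + t^2 + t^3 + t^4 + t^5) has coefficients 1,1,1,1,1,1 for degrees 0…5.
(1 + t + t^2 + t^3) has coefficients 1,1,1,1,0,0,0,0,0 for degrees 0…8.
Finally multiplying by (1 - t + 2t^2), the product of all factors after the first has coefficients 1,0,2,2,1,2,0,0,0 for degrees 0…8.
[t^8] = 1·0 + 1·0 + 1·0 + 1·2 + 1·1 + 1·2 = 5.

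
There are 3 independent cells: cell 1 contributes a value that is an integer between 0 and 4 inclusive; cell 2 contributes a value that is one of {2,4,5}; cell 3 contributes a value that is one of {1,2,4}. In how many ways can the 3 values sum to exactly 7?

The generating function for the choices is (1 + t + t^2 + t^3 + t^4)·(t^2 + t^4 + t^5)·(t + t^2 + t^4); the count is [t^7].
(1 + t + t^2 + t^3 + t^4) has coefficients 1,1,1,1,1 for degrees 0…4.
(t^2 + t^4 + t^5) has coefficients 0,0,1,0,1,1,0,0 for degrees 0…7.
Finally multiplying by (t + t^2 + t^4), the product of all factors after the first has coefficients 0,0,0,1,1,1,3,1 for degrees 0…7.
[t^7] = 1·1 + 1·3 + 1·1 + 1·1 + 1·1 = 7.

7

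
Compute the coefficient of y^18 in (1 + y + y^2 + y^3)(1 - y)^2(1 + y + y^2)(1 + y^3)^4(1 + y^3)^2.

(1 + y + y^2 + y^3) has coefficients 1,1,1,1 for degrees 0…3.
(1 - y)^2 has coefficients 1,-2,1,0,0,0,0,0,0,0,0,0,0,0,0,0,0,0,0 for degrees 0…18.
Multiplying by (1 + y + y^2) gives running coefficients 1,-1,0,-1,1,0,0,0,0,0,0,0,0,0,0,0,0,0,0 for degrees 0…18.
Multiplying by (1 + y^3)^4 gives running coefficients 1,-1,0,3,-3,0,2,-2,0,-2,2,0,-3,3,0,-1,1,0,0 for degrees 0…18.
Finally multiplying by (1 + y^3)^2, the product of all factors after the first has coefficients 1,-1,0,5,-5,0,9,-9,0,5,-5,0,-5,5,0,-9,9,0,-5 for degrees 0…18.
[y^18] = 1·(-5) + 1·0 + 1·9 + 1·(-9) = -5.

-5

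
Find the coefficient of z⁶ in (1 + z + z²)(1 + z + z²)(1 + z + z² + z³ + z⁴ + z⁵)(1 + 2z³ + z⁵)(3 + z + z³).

113

(1 + z + z²) has coefficients 1,1,1 for degrees 0…2.
(1 + z + z²) has coefficients 1,1,1,0,0,0,0 for degrees 0…6.
Multiplying by (1 + z + z² + z³ + z⁴ + z⁵) gives running coefficients 1,2,3,3,3,3,2 for degrees 0…6.
Multiplying by (1 + 2z³ + z⁵) gives running coefficients 1,2,3,5,7,10,10 for degrees 0…6.
Finally multiplying by (3 + z + z³), the product of all factors after the first has coefficients 3,7,11,19,28,40,45 for degrees 0…6.
[z⁶] = 1·45 + 1·40 + 1·28 = 113.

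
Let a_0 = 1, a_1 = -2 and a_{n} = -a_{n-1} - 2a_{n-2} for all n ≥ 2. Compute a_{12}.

The ordinary generating function has denominator 1 + y + 2y^2.
Iterating the recurrence: a_0,…,a_{12} = 1, -2, 0, 4, -4, -4, 12, -4, -20, 28, 12, -68, 44.

44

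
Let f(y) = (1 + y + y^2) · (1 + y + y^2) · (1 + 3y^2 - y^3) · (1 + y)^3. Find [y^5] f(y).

54

(1 + y + y^2) has coefficients 1,1,1 for degrees 0…2.
(1 + y + y^2) has coefficients 1,1,1,0,0,0 for degrees 0…5.
Multiplying by (1 + 3y^2 - y^3) gives running coefficients 1,1,4,2,2,-1 for degrees 0…5.
Finally multiplying by (1 + y)^3, the product of all factors after the first has coefficients 1,4,10,18,21,15 for degrees 0…5.
[y^5] = 1·15 + 1·21 + 1·18 = 54.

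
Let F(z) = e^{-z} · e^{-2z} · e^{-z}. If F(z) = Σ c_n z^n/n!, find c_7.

-16384

The EGF product rule gives c_7 = Σ_{k_1+k_2+k_3=7} C(7; k_1,k_2,k_3) · ∏ g_i(k_i), where e^{-z} gives (-1)^k; e^{-2z} gives (-2)^k; e^{-z} gives (-1)^k.
g_1(k) for k = 0…7: 1, -1, 1, -1, 1, -1, 1, -1.
g_2(k) for k = 0…7: 1, -2, 4, -8, 16, -32, 64, -128.
g_3(k) for k = 0…7: 1, -1, 1, -1, 1, -1, 1, -1.
First combine the last two factors: h(k) = Σ_j C(k,j)·g_2(j)·g_3(k−j) for k = 0…7: 1, -3, 9, -27, 81, -243, 729, -2187.
c_7 = Σ_k C(7,k)·g_1(k)·h(7−k) = 1·1·(-2187) + 7·(-1)·729 + 21·1·(-243) + 35·(-1)·81 + 35·1·(-27) + 21·(-1)·9 + 7·1·(-3) + 1·(-1)·1 = −2187 − 5103 − 5103 − 2835 − 945 − 189 − 21 − 1 = -16384.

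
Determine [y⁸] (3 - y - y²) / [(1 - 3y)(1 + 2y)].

The denominator gives the recurrence a_n = a_(n−1) + 6a_(n−2) for n ≥ 3; the numerator fixes a_0 = 3, a_1 = 2, a_2 = 19.
Iterating: 3, 2, 19, 31, 145, 331, 1201, 3187, 10393, so a_8 = 10393.

10393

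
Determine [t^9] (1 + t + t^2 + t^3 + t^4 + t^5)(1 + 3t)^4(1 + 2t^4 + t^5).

849

(1 + t + t^2 + t^3 + t^4 + t^5) has coefficients 1,1,1,1,1,1 for degrees 0…5.
(1 + 3t)^4 has coefficients 1,12,54,108,81,0,0,0,0,0 for degrees 0…9.
Finally multiplying by (1 + 2t^4 + t^5), the product of all factors after the first has coefficients 1,12,54,108,83,25,120,270,270,81 for degrees 0…9.
[t^9] = 1·81 + 1·270 + 1·270 + 1·120 + 1·25 + 1·83 = 849.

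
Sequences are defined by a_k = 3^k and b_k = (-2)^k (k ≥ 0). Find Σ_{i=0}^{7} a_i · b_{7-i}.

This is [x^7] in the product of the two ordinary generating functions.
Σ = 1·(-128) + 3·64 + 9·(-32) + 27·16 + 81·(-8) + 243·4 + 729·(-2) + 2187·1 = 1261.

1261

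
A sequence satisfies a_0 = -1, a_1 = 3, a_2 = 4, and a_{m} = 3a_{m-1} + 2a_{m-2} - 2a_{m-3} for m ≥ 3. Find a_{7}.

The ordinary generating function has denominator 1 - 3x - 2x^2 + 2x^3.
Iterating the recurrence: a_0,…,a_{7} = -1, 3, 4, 20, 62, 218, 738, 2526.

2526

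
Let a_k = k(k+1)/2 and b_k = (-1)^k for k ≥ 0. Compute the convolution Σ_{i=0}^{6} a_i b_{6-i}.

12

This is [x^6] in the product of the two ordinary generating functions.
Σ = 0·1 + 1·(-1) + 3·1 + 6·(-1) + 10·1 + 15·(-1) + 21·1 = 12.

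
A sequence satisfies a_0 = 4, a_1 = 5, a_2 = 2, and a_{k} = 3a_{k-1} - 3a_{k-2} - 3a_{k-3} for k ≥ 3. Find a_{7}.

The ordinary generating function has denominator 1 - 3x + 3x^2 + 3x^3.
Iterating the recurrence: a_0,…,a_{7} = 4, 5, 2, -21, -84, -195, -270, 27.

27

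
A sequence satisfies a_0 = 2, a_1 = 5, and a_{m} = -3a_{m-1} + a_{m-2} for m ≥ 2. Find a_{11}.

The ordinary generating function has denominator 1 + 3x - x^2.
Iterating the recurrence: a_0,…,a_{11} = 2, 5, -13, 44, -145, 479, -1582, 5225, -17257, 56996, -188245, 621731.

621731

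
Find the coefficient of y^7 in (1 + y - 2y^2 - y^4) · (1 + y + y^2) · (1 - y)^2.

1

(1 + y - 2y^2 - y^4) has coefficients 1,1,-2,0,-1 for degrees 0…4.
(1 + y + y^2) has coefficients 1,1,1,0,0,0,0,0 for degrees 0…7.
Finally multiplying by (1 - y)^2, the product of all factors after the first has coefficients 1,-1,0,-1,1,0,0,0 for degrees 0…7.
[y^7] = 1·0 + 1·0 − 2·0 − 1·(-1) = 1.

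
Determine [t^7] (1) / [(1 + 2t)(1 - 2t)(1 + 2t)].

The denominator gives the recurrence a_n = −2a_(n−1) + 4a_(n−2) + 8a_(n−3) for n ≥ 3; the numerator fixes a_0 = 1, a_1 = -2, a_2 = 8.
Iterating: 1, -2, 8, -16, 48, -96, 256, -512, so a_7 = -512.

-512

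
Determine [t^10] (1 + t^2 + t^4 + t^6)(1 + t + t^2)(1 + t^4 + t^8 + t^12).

4

(1 + t^2 + t^4 + t^6) has coefficients 1,0,1,0,1,0,1 for degrees 0…6.
(1 + t + t^2) has coefficients 1,1,1,0,0,0,0,0,0,0,0 for degrees 0…10.
Finally multiplying by (1 + t^4 + t^8 + t^12), the product of all factors after the first has coefficients 1,1,1,0,1,1,1,0,1,1,1 for degrees 0…10.
[t^10] = 1·1 + 1·1 + 1·1 + 1·1 = 4.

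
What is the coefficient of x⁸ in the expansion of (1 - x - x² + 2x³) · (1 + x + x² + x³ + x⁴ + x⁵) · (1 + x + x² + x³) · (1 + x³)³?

(1 - x - x² + 2x³) has coefficients 1,-1,-1,2 for degrees 0…3.
(1 + x + x² + x³ + x⁴ + x⁵) has coefficients 1,1,1,1,1,1,0,0,0 for degrees 0…8.
Multiplying by (1 + x + x² + x³) gives running coefficients 1,2,3,4,4,4,3,2,1 for degrees 0…8.
Finally multiplying by (1 + x³)³, the product of all factors after the first has coefficients 1,2,3,7,10,13,18,20,22 for degrees 0…8.
[x⁸] = 1·22 − 1·20 − 1·18 + 2·13 = 10.

10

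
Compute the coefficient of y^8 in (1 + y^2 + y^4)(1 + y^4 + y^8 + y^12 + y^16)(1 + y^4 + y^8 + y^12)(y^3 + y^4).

(1 + y^2 + y^4) has coefficients 1,0,1,0,1 for degrees 0…4.
(1 + y^4 + y^8 + y^12 + y^16) has coefficients 1,0,0,0,1,0,0,0,1 for degrees 0…8.
Multiplying by (1 + y^4 + y^8 + y^12) gives running coefficients 1,0,0,0,2,0,0,0,3 for degrees 0…8.
Finally multiplying by (y^3 + y^4), the product of all factors after the first has coefficients 0,0,0,1,1,0,0,2,2 for degrees 0…8.
[y^8] = 1·2 + 1·0 + 1·1 = 3.

3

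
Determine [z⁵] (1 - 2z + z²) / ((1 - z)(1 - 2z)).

16

The denominator gives the recurrence a_n = 3a_(n−1) − 2a_(n−2) for n ≥ 3; the numerator fixes a_0 = 1, a_1 = 1, a_2 = 2.
Iterating: 1, 1, 2, 4, 8, 16, so a_5 = 16.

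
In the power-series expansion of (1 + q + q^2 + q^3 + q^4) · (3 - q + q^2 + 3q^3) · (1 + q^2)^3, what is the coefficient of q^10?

18

(1 + q + q^2 + q^3 + q^4) has coefficients 1,1,1,1,1 for degrees 0…4.
(3 - q + q^2 + 3q^3) has coefficients 3,-1,1,3,0,0,0,0,0,0,0 for degrees 0…10.
Finally multiplying by (1 + q^2)^3, the product of all factors after the first has coefficients 3,-1,10,0,12,6,6,8,1,3,0 for degrees 0…10.
[q^10] = 1·0 + 1·3 + 1·1 + 1·8 + 1·6 = 18.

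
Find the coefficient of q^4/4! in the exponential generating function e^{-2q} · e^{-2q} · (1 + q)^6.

40

The EGF product rule gives c_4 = Σ_{k_1+k_2+k_3=4} C(4; k_1,k_2,k_3) · ∏ g_i(k_i), where e^{-2q} gives (-2)^k; e^{-2q} gives (-2)^k; (1+q)^6 gives the falling factorial (6)_k.
g_1(k) for k = 0…4: 1, -2, 4, -8, 16.
g_2(k) for k = 0…4: 1, -2, 4, -8, 16.
g_3(k) for k = 0…4: 1, 6, 30, 120, 360.
First combine the last two factors: h(k) = Σ_j C(k,j)·g_2(j)·g_3(k−j) for k = 0…4: 1, 4, 10, 4, -56.
c_4 = Σ_k C(4,k)·g_1(k)·h(4−k) = 1·1·(-56) + 4·(-2)·4 + 6·4·10 + 4·(-8)·4 + 1·16·1 = −56 − 32 + 240 − 128 + 16 = 40.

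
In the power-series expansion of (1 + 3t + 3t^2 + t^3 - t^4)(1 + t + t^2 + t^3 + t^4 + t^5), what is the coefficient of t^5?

7

(1 + 3t + 3t^2 + t^3 - t^4) has coefficients 1,3,3,1,-1 for degrees 0…4.
(1 + t + t^2 + t^3 + t^4 + t^5) has coefficients 1,1,1,1,1,1 for degrees 0…5.
[t^5] = 1·1 + 3·1 + 3·1 + 1·1 − 1·1 = 7.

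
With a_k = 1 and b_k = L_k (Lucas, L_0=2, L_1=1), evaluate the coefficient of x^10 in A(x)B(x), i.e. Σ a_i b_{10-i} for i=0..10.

Write out a_i and b_{10-i} for i = 0,…,10 and sum the products.
Σ = 1·123 + 1·76 + 1·47 + 1·29 + 1·18 + 1·11 + 1·7 + 1·4 + 1·3 + 1·1 + 1·2 = 321.

321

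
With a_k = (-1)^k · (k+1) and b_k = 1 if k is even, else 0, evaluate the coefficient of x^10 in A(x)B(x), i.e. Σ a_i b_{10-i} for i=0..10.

The convolution is the x^10 coefficient of A(x)B(x).
Σ = 1·1 − 2·0 + 3·1 − 4·0 + 5·1 − 6·0 + 7·1 − 8·0 + 9·1 − 10·0 + 11·1 = 36.

36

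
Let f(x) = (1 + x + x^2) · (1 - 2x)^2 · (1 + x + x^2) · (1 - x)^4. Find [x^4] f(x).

16

(1 + x + x^2) has coefficients 1,1,1 for degrees 0…2.
(1 - 2x)^2 has coefficients 1,-4,4,0,0 for degrees 0…4.
Multiplying by (1 + x + x^2) gives running coefficients 1,-3,1,0,4 for degrees 0…4.
Finally multiplying by (1 - x)^4, the product of all factors after the first has coefficients 1,-7,19,-26,23 for degrees 0…4.
[x^4] = 1·23 + 1·(-26) + 1·19 = 16.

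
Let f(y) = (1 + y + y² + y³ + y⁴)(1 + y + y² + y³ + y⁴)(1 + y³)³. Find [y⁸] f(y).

(1 + y + y² + y³ + y⁴) has coefficients 1,1,1,1,1 for degrees 0…4.
(1 + y + y² + y³ + y⁴) has coefficients 1,1,1,1,1,0,0,0,0 for degrees 0…8.
Finally multiplying by (1 + y³)³, the product of all factors after the first has coefficients 1,1,1,4,4,3,6,6,3 for degrees 0…8.
[y⁸] = 1·3 + 1·6 + 1·6 + 1·3 + 1·4 = 22.

22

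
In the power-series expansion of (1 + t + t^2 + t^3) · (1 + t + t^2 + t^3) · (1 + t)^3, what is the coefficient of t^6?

20

(1 + t + t^2 + t^3) has coefficients 1,1,1,1 for degrees 0…3.
(1 + t + t^2 + t^3) has coefficients 1,1,1,1,0,0,0 for degrees 0…6.
Finally multiplying by (1 + t)^3, the product of all factors after the first has coefficients 1,4,7,8,7,4,1 for degrees 0…6.
[t^6] = 1·1 + 1·4 + 1·7 + 1·8 = 20.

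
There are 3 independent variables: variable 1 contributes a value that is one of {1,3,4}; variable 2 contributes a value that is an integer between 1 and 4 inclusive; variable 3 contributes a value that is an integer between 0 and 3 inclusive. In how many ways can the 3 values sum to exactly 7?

9

The generating function for the choices is (q + q^3 + q^4)·(q + q^2 + q^3 + q^4)·(1 + q + q^2 + q^3); the count is [q^7].
(q + q^3 + q^4) has coefficients 0,1,0,1,1 for degrees 0…4.
(q + q^2 + q^3 + q^4) has coefficients 0,1,1,1,1,0,0,0 for degrees 0…7.
Finally multiplying by (1 + q + q^2 + q^3), the product of all factors after the first has coefficients 0,1,2,3,4,3,2,1 for degrees 0…7.
[q^7] = 1·2 + 1·4 + 1·3 = 9.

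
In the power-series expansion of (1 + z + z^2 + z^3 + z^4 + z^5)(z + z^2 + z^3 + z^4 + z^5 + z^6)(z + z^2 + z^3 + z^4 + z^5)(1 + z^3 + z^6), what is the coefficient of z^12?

(1 + z + z^2 + z^3 + z^4 + z^5) has coefficients 1,1,1,1,1,1 for degrees 0…5.
(z + z^2 + z^3 + z^4 + z^5 + z^6) has coefficients 0,1,1,1,1,1,1,0,0,0,0,0,0 for degrees 0…12.
Multiplying by (z + z^2 + z^3 + z^4 + z^5) gives running coefficients 0,0,1,2,3,4,5,5,4,3,2,1,0 for degrees 0…12.
Finally multiplying by (1 + z^3 + z^6), the product of all factors after the first has coefficients 0,0,1,2,3,5,7,8,9,10,10,9,8 for degrees 0…12.
[z^12] = 1·8 + 1·9 + 1·10 + 1·10 + 1·9 + 1·8 = 54.

54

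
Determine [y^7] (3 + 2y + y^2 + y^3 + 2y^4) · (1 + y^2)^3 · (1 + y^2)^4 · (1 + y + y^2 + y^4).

(3 + 2y + y^2 + y^3 + 2y^4) has coefficients 3,2,1,1,2 for degrees 0…4.
(1 + y^2)^3 has coefficients 1,0,3,0,3,0,1,0 for degrees 0…7.
Multiplying by (1 + y^2)^4 gives running coefficients 1,0,7,0,21,0,35,0 for degrees 0…7.
Finally multiplying by (1 + y + y^2 + y^4), the product of all factors after the first has coefficients 1,1,8,7,29,21,63,35 for degrees 0…7.
[y^7] = 3·35 + 2·63 + 1·21 + 1·29 + 2·7 = 295.

295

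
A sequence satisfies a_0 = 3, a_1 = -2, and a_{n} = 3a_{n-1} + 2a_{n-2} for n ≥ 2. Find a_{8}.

-1980

The ordinary generating function has denominator 1 - 3z - 2z^2.
Iterating the recurrence: a_0,…,a_{8} = 3, -2, 0, -4, -12, -44, -156, -556, -1980.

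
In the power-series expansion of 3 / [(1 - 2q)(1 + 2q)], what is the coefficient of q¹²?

12288

Partial fractions give a closed form: a_n = (3/2)·2^n + (3/2)·(-2)^n.
At n = 12: a_12 = 12288.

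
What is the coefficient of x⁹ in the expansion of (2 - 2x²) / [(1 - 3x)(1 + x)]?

26244

The denominator gives the recurrence a_n = 2a_(n−1) + 3a_(n−2) for n ≥ 3; the numerator fixes a_0 = 2, a_1 = 4, a_2 = 12.
Iterating: 2, 4, 12, 36, 108, 324, 972, 2916, 8748, 26244, so a_9 = 26244.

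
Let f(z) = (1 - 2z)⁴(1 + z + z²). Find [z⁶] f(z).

16

(1 - 2z)⁴ has coefficients 1,-8,24,-32,16 for degrees 0…4.
(1 + z + z²) has coefficients 1,1,1,0,0,0,0 for degrees 0…6.
[z⁶] = 1·0 − 8·0 + 24·0 − 32·0 + 16·1 = 16.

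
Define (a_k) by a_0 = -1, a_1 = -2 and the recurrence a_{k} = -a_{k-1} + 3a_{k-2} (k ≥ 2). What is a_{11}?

The ordinary generating function has denominator 1 + x - 3x^2.
Iterating the recurrence: a_0,…,a_{11} = -1, -2, -1, -5, 2, -17, 23, -74, 143, -365, 794, -1889.

-1889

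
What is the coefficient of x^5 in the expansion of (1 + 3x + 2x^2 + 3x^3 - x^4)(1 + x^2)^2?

(1 + 3x + 2x^2 + 3x^3 - x^4) has coefficients 1,3,2,3,-1 for degrees 0…4.
(1 + x^2)^2 has coefficients 1,0,2,0,1,0 for degrees 0…5.
[x^5] = 1·0 + 3·1 + 2·0 + 3·2 − 1·0 = 9.

9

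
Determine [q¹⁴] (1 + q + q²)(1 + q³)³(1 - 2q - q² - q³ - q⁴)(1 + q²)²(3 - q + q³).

-93

(1 + q + q²) has coefficients 1,1,1 for degrees 0…2.
(1 + q³)³ has coefficients 1,0,0,3,0,0,3,0,0,1,0,0,0,0,0 for degrees 0…14.
Multiplying by (1 - 2q - q² - q³ - q⁴) gives running coefficients 1,-2,-1,2,-7,-3,0,-9,-3,-2,-5,-1,-1,-1,0 for degrees 0…14.
Multiplying by (1 + q²)² gives running coefficients 1,-2,1,-2,-8,-1,-15,-13,-10,-23,-11,-14,-14,-5,-7 for degrees 0…14.
Finally multiplying by (3 - q + q³), the product of all factors after the first has coefficients 3,-7,5,-6,-24,6,-46,-32,-18,-74,-23,-41,-51,-12,-30 for degrees 0…14.
[q¹⁴] = 1·(-30) + 1·(-12) + 1·(-51) = -93.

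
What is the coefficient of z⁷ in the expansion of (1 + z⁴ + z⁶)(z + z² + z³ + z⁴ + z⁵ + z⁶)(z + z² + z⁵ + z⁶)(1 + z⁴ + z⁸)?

8

(1 + z⁴ + z⁶) has coefficients 1,0,0,0,1,0,1 for degrees 0…6.
(z + z² + z³ + z⁴ + z⁵ + z⁶) has coefficients 0,1,1,1,1,1,1,0 for degrees 0…7.
Multiplying by (z + z² + z⁵ + z⁶) gives running coefficients 0,0,1,2,2,2,3,4 for degrees 0…7.
Finally multiplying by (1 + z⁴ + z⁸), the product of all factors after the first has coefficients 0,0,1,2,2,2,4,6 for degrees 0…7.
[z⁷] = 1·6 + 1·2 + 1·0 = 8.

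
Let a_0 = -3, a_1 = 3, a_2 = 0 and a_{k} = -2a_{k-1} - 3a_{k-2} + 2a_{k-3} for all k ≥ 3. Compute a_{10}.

2460

The ordinary generating function has denominator 1 + 2q + 3q^2 - 2q^3.
Iterating the recurrence: a_0,…,a_{10} = -3, 3, 0, -15, 36, -27, -84, 321, -444, -243, 2460.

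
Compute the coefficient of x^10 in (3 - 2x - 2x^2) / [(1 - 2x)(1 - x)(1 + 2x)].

2731

Partial fractions give a closed form: a_n = (3/2)·2^n + (1/3)·1^n + (7/6)·(-2)^n.
At n = 10: a_10 = 2731.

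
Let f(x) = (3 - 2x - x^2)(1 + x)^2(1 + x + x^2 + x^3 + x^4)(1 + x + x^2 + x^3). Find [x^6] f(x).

-9

(3 - 2x - x^2) has coefficients 3,-2,-1 for degrees 0…2.
(1 + x)^2 has coefficients 1,2,1,0,0,0,0 for degrees 0…6.
Multiplying by (1 + x + x^2 + x^3 + x^4) gives running coefficients 1,3,4,4,4,3,1 for degrees 0…6.
Finally multiplying by (1 + x + x^2 + x^3), the product of all factors after the first has coefficients 1,4,8,12,15,15,12 for degrees 0…6.
[x^6] = 3·12 − 2·15 − 1·15 = -9.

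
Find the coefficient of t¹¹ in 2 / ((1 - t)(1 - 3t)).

Partial fractions give a closed form: a_n = (-1)·1^n + (3)·3^n.
At n = 11: a_11 = 531440.

531440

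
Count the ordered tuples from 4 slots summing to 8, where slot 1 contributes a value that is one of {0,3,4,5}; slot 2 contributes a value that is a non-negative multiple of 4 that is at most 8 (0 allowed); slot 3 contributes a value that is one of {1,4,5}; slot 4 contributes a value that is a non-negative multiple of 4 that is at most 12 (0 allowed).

The generating function for the choices is (1 + y³ + y⁴ + y⁵)·(1 + y⁴ + y⁸)·(y + y⁴ + y⁵)·(1 + y⁴ + y⁸ + y¹²); the count is [y⁸].
(1 + y³ + y⁴ + y⁵) has coefficients 1,0,0,1,1,1 for degrees 0…5.
(1 + y⁴ + y⁸) has coefficients 1,0,0,0,1,0,0,0,1 for degrees 0…8.
Multiplying by (y + y⁴ + y⁵) gives running coefficients 0,1,0,0,1,2,0,0,1 for degrees 0…8.
Finally multiplying by (1 + y⁴ + y⁸ + y¹²), the product of all factors after the first has coefficients 0,1,0,0,1,3,0,0,2 for degrees 0…8.
[y⁸] = 1·2 + 1·3 + 1·1 + 1·0 = 6.

6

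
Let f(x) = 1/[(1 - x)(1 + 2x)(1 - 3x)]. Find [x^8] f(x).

5973

Partial fractions give a closed form: a_n = (-1/6)·1^n + (4/15)·(-2)^n + (9/10)·3^n.
At n = 8: a_8 = 5973.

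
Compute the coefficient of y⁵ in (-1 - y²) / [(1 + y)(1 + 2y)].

The denominator gives the recurrence a_n = −3a_(n−1) − 2a_(n−2) for n ≥ 3; the numerator fixes a_0 = -1, a_1 = 3, a_2 = -8.
Iterating: -1, 3, -8, 18, -38, 78, so a_5 = 78.

78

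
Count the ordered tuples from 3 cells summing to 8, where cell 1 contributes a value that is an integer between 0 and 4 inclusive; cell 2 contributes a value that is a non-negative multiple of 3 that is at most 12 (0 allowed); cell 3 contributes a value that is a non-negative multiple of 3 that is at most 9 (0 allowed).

3

The generating function for the choices is (1 + t + t^2 + t^3 + t^4)·(1 + t^3 + t^6 + t^9 + t^12)·(1 + t^3 + t^6 + t^9); the count is [t^8].
(1 + t + t^2 + t^3 + t^4) has coefficients 1,1,1,1,1 for degrees 0…4.
(1 + t^3 + t^6 + t^9 + t^12) has coefficients 1,0,0,1,0,0,1,0,0 for degrees 0…8.
Finally multiplying by (1 + t^3 + t^6 + t^9), the product of all factors after the first has coefficients 1,0,0,2,0,0,3,0,0 for degrees 0…8.
[t^8] = 1·0 + 1·0 + 1·3 + 1·0 + 1·0 = 3.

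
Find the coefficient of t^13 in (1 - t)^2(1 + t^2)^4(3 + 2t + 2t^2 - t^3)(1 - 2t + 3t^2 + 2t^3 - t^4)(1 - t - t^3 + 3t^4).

-291

(1 - t)^2 has coefficients 1,-2,1 for degrees 0…2.
(1 + t^2)^4 has coefficients 1,0,4,0,6,0,4,0,1,0,0,0,0,0 for degrees 0…13.
Multiplying by (3 + 2t + 2t^2 - t^3) gives running coefficients 3,2,14,7,26,8,24,2,11,-2,2,-1,0,0 for degrees 0…13.
Multiplying by (1 - 2t + 3t^2 + 2t^3 - t^4) gives running coefficients 3,-4,19,-9,55,3,86,23,69,22,19,9,-7,3 for degrees 0…13.
Finally multiplying by (1 - t - t^3 + 3t^4), the product of all factors after the first has coefficients 3,-7,23,-31,77,-83,149,-145,208,-124,232,-10,169,57 for degrees 0…13.
[t^13] = 1·57 − 2·169 + 1·(-10) = -291.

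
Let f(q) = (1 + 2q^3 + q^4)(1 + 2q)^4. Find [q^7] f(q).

(1 + 2q^3 + q^4) has coefficients 1,0,0,2,1 for degrees 0…4.
(1 + 2q)^4 has coefficients 1,8,24,32,16,0,0,0 for degrees 0…7.
[q^7] = 1·0 + 2·16 + 1·32 = 64.

64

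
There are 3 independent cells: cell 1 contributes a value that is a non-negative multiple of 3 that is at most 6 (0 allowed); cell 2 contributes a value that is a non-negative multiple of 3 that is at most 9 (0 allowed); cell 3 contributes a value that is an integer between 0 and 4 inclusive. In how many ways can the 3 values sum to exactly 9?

The generating function for the choices is (1 + z³ + z⁶)·(1 + z³ + z⁶ + z⁹)·(1 + z + z² + z³ + z⁴); the count is [z⁹].
(1 + z³ + z⁶) has coefficients 1,0,0,1,0,0,1 for degrees 0…6.
(1 + z³ + z⁶ + z⁹) has coefficients 1,0,0,1,0,0,1,0,0,1 for degrees 0…9.
Finally multiplying by (1 + z + z² + z³ + z⁴), the product of all factors after the first has coefficients 1,1,1,2,2,1,2,2,1,2 for degrees 0…9.
[z⁹] = 1·2 + 1·2 + 1·2 = 6.

6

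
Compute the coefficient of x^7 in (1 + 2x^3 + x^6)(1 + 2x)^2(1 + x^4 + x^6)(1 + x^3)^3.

49

(1 + 2x^3 + x^6) has coefficients 1,0,0,2,0,0,1 for degrees 0…6.
(1 + 2x)^2 has coefficients 1,4,4,0,0,0,0,0 for degrees 0…7.
Multiplying by (1 + x^4 + x^6) gives running coefficients 1,4,4,0,1,4,5,4 for degrees 0…7.
Finally multiplying by (1 + x^3)^3, the product of all factors after the first has coefficients 1,4,4,3,13,16,8,19 for degrees 0…7.
[x^7] = 1·19 + 2·13 + 1·4 = 49.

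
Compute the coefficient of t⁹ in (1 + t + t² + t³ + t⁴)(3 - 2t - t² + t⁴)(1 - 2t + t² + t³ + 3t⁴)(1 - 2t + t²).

-7

(1 + t + t² + t³ + t⁴) has coefficients 1,1,1,1,1 for degrees 0…4.
(3 - 2t - t² + t⁴) has coefficients 3,-2,-1,0,1,0,0,0,0,0 for degrees 0…9.
Multiplying by (1 - 2t + t² + t³ + 3t⁴) gives running coefficients 3,-8,6,3,7,-9,-2,1,3,0 for degrees 0…9.
Finally multiplying by (1 - 2t + t²), the product of all factors after the first has coefficients 3,-14,25,-17,7,-20,23,-4,-1,-5 for degrees 0…9.
[t⁹] = 1·(-5) + 1·(-1) + 1·(-4) + 1·23 + 1·(-20) = -7.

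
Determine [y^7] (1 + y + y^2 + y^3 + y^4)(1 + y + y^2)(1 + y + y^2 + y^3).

6

(1 + y + y^2 + y^3 + y^4) has coefficients 1,1,1,1,1 for degrees 0…4.
(1 + y + y^2) has coefficients 1,1,1,0,0,0,0,0 for degrees 0…7.
Finally multiplying by (1 + y + y^2 + y^3), the product of all factors after the first has coefficients 1,2,3,3,2,1,0,0 for degrees 0…7.
[y^7] = 1·0 + 1·0 + 1·1 + 1·2 + 1·3 = 6.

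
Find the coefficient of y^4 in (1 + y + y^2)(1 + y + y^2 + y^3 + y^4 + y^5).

(1 + y + y^2) has coefficients 1,1,1 for degrees 0…2.
(1 + y + y^2 + y^3 + y^4 + y^5) has coefficients 1,1,1,1,1 for degrees 0…4.
[y^4] = 1·1 + 1·1 + 1·1 = 3.

3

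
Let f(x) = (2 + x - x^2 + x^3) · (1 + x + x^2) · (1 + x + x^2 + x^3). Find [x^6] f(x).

2

(2 + x - x^2 + x^3) has coefficients 2,1,-1,1 for degrees 0…3.
(1 + x + x^2) has coefficients 1,1,1,0,0,0,0 for degrees 0…6.
Finally multiplying by (1 + x + x^2 + x^3), the product of all factors after the first has coefficients 1,2,3,3,2,1,0 for degrees 0…6.
[x^6] = 2·0 + 1·1 − 1·2 + 1·3 = 2.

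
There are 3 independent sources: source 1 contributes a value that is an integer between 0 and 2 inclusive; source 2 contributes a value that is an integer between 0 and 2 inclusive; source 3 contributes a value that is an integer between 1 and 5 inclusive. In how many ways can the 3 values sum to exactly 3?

6

The generating function for the choices is (1 + q + q²)·(1 + q + q²)·(q + q² + q³ + q⁴ + q⁵); the count is [q³].
(1 + q + q²) has coefficients 1,1,1 for degrees 0…2.
(1 + q + q²) has coefficients 1,1,1,0 for degrees 0…3.
Finally multiplying by (q + q² + q³ + q⁴ + q⁵), the product of all factors after the first has coefficients 0,1,2,3 for degrees 0…3.
[q³] = 1·3 + 1·2 + 1·1 = 6.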